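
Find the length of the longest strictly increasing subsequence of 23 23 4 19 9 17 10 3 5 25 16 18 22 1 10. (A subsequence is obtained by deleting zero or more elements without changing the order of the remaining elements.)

6

Scanning left to right, the best length ending at each element is: 23→1, 23→1, 4→1, 19→2, 9→2, 17→3, 10→3, 3→1, 5→2, 25→4, 16→4, 18→5, 22→6, 1→1, 10→3.
So the longest increasing subsequence has length 6, e.g. 4, 9, 10, 16, 18, 22.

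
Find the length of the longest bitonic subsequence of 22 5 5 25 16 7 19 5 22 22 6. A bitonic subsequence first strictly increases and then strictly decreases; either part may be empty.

One longest bitonic subsequence is 22, 25, 16, 7, 6 (positions 1,4,5,6,11): it rises to 25 then falls. Length 5 is optimal.

5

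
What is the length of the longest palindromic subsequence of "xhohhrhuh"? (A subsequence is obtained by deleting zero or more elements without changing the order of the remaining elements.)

5

One longest palindromic subsequence is hhrhh (positions 2,5,6,7,9); it reads the same forward and backward, and the interval DP gives dp[1][9] = 5.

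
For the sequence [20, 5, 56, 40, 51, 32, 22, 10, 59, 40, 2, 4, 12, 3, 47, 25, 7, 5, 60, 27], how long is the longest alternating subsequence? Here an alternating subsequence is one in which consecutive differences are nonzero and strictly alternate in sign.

Track the best alternating length ending on an up-step vs a down-step at each position: up/down = 1/1, 1/2, 3/1, 3/4, 5/4, 3/6, 3/6, 3/6, 7/1, 7/8, 1/8, 9/8, 9/8, 9/10, 11/8, 11/12, 11/12, 11/12, 13/1, 13/14.
The maximum over both is 14; one such subsequence is 20, 5, 56, 40, 51, 32, 59, 2, 4, 3, 47, 25, 60, 27.

14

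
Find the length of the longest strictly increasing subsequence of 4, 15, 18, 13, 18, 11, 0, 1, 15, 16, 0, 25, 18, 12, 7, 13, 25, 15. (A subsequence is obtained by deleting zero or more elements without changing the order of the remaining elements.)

6

Scanning left to right, the best length ending at each element is: 4→1, 15→2, 18→3, 13→2, 18→3, 11→2, 0→1, 1→2, 15→3, 16→4, 0→1, 25→5, 18→5, 12→3, 7→3, 13→4, 25→6, 15→5.
So the longest increasing subsequence has length 6, e.g. 4, 13, 15, 16, 18, 25.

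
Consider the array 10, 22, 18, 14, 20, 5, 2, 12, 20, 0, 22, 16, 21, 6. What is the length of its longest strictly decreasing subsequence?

One longest decreasing subsequence is 22, 18, 14, 5, 2, 0 (positions 2,3,4,6,7,10), of length 6; no longer one exists.

6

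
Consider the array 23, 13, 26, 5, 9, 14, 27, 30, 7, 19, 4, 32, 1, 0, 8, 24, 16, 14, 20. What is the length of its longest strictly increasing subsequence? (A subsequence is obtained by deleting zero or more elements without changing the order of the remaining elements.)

Scanning left to right, the best length ending at each element is: 23→1, 13→1, 26→2, 5→1, 9→2, 14→3, 27→4, 30→5, 7→2, 19→4, 4→1, 32→6, 1→1, 0→1, 8→3, 24→5, 16→4, 14→4, 20→5.
So the longest increasing subsequence has length 6, e.g. 5, 9, 14, 27, 30, 32.

6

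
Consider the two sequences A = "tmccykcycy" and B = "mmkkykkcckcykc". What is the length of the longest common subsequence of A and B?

A longest common subsequence is mcckcyc (length 7); the LCS DP confirms no longer common subsequence exists.

7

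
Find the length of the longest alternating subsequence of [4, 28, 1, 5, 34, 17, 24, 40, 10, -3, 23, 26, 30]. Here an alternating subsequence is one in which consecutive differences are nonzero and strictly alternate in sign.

8

A longest alternating subsequence is 4, 28, 1, 34, 17, 24, 10, 23 (positions 1,2,3,5,6,7,9,11); its 7 consecutive differences strictly alternate in sign, and length 8 is optimal.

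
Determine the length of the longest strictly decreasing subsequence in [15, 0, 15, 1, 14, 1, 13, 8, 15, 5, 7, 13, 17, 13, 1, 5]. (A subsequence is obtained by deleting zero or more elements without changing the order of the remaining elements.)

Let dp[i] be the longest decreasing subsequence ending at position i. Then dp = [1, 2, 1, 2, 2, 3, 3, 4, 1, 5, 5, 3, 1, 3, 6, 6].
The maximum is 6; one witness is 15, 14, 13, 8, 5, 1 at positions 1,5,7,8,10,15.

6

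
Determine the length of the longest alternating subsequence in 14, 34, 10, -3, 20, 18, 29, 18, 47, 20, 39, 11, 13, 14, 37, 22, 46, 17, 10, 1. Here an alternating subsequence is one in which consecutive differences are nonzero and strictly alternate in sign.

15

Track the best alternating length ending on an up-step vs a down-step at each position: up/down = 1/1, 2/1, 1/3, 1/3, 4/3, 4/5, 6/3, 4/7, 8/1, 8/9, 10/9, 4/11, 12/11, 12/11, 12/11, 12/13, 14/9, 12/15, 4/15, 4/15.
The maximum over both is 15; one such subsequence is 14, 34, 10, 20, 18, 29, 18, 47, 20, 39, 11, 37, 22, 46, 17.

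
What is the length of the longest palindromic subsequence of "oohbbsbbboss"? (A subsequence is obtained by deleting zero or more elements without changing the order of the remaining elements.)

7

One longest palindromic subsequence is obbbbbo (positions 2,4,5,7,8,9,10); it reads the same forward and backward, and the interval DP gives dp[1][12] = 7.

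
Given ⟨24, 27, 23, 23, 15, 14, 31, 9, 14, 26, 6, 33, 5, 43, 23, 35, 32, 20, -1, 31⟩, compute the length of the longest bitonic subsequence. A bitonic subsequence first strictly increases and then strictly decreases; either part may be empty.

9

One longest bitonic subsequence is 24, 27, 23, 15, 14, 9, 6, 5, -1 (positions 1,2,4,5,6,8,11,13,19): it rises to 27 then falls. Length 9 is optimal.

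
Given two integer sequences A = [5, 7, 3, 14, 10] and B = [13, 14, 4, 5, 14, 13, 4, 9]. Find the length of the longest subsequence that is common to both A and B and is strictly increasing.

For each value that appears in both, track the longest common increasing run ending there.
The best achievable length is 2; one witness is 5, 14 (A-positions 1,4, B-positions 4,5).

2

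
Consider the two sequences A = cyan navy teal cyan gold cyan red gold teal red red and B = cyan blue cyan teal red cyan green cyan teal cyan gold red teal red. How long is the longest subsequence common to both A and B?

Backtracking the LCS table gives one alignment: cyan (A1,B8) → teal (A3,B9) → cyan (A4,B10) → gold (A5,B11) → red (A7,B12) → teal (A9,B13) → red (A11,B14).
So the longest common subsequence has length 7.

7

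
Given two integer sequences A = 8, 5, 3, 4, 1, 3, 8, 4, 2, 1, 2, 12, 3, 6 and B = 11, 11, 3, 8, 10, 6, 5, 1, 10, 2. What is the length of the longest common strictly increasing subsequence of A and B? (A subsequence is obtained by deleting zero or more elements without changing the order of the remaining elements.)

2

A longest common strictly increasing subsequence is 3, 8 (length 2); it appears in order in both A and B, and no longer such subsequence exists.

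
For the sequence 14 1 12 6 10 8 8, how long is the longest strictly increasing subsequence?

Scanning left to right, the best length ending at each element is: 14→1, 1→1, 12→2, 6→2, 10→3, 8→3, 8→3.
So the longest increasing subsequence has length 3, e.g. 1, 6, 10.

3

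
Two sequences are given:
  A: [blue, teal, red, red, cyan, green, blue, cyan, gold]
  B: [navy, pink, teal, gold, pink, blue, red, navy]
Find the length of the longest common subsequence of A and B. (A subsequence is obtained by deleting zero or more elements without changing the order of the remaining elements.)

A longest common subsequence is blue, red (length 2); the LCS DP confirms no longer common subsequence exists.

2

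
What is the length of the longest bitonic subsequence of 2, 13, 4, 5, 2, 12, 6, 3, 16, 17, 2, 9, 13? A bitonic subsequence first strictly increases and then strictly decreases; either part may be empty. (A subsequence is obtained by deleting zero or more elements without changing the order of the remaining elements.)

7

One longest bitonic subsequence is 2, 4, 5, 12, 6, 3, 2 (positions 1,3,4,6,7,8,11): it rises to 12 then falls. Length 7 is optimal.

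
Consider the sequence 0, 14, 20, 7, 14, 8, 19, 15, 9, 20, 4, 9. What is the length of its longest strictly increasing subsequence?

5

Scanning left to right, the best length ending at each element is: 0→1, 14→2, 20→3, 7→2, 14→3, 8→3, 19→4, 15→4, 9→4, 20→5, 4→2, 9→4.
So the longest increasing subsequence has length 5, e.g. 0, 7, 14, 19, 20.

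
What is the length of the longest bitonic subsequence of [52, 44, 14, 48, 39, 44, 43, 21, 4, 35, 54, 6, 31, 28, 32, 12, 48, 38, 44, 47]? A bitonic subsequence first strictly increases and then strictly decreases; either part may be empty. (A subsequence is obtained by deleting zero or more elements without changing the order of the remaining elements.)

One longest bitonic subsequence is 52, 48, 44, 43, 35, 31, 28, 12 (positions 1,4,6,7,10,13,14,16): it rises to 52 then falls. Length 8 is optimal.

8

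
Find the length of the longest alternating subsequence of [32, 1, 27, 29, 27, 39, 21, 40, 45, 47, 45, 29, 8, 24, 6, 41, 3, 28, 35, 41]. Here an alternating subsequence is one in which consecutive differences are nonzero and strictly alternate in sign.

A longest alternating subsequence is 32, 1, 29, 27, 39, 21, 40, 8, 24, 6, 41, 3, 28 (positions 1,2,4,5,6,7,8,13,14,15,16,17,18); its 12 consecutive differences strictly alternate in sign, and length 13 is optimal.

13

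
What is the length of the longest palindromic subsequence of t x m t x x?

3

One longest palindromic subsequence is xxx (positions 2,5,6); it reads the same forward and backward, and the interval DP gives dp[1][6] = 3.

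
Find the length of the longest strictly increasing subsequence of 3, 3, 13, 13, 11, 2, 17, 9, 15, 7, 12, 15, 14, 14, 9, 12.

One longest increasing subsequence is 3, 11, 12, 15 (positions 1,5,11,12), of length 4; no longer one exists.

4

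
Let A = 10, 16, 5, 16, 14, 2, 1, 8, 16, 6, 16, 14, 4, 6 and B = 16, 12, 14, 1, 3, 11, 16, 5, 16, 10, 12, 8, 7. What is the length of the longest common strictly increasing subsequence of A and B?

For each value that appears in both, track the longest common increasing run ending there.
The best achievable length is 2; one witness is 14, 16 (A-positions 5,9, B-positions 3,7).

2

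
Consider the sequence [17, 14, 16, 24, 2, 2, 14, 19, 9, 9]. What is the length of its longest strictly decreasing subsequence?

4

Scanning left to right, the best length ending at each element is: 17→1, 14→2, 16→2, 24→1, 2→3, 2→3, 14→3, 19→2, 9→4, 9→4.
So the longest decreasing subsequence has length 4, e.g. 17, 16, 14, 9.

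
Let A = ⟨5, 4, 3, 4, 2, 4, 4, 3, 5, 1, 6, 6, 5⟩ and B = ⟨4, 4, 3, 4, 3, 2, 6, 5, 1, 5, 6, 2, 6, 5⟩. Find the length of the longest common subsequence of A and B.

9

A longest common subsequence is 4, 3, 4, 2, 5, 1, 6, 6, 5 (length 9); the LCS DP confirms no longer common subsequence exists.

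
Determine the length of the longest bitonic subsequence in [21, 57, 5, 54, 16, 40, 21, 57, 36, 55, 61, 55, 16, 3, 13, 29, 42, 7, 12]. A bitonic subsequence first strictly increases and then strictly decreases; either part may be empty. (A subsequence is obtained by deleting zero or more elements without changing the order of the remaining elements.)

10

One longest bitonic subsequence is 5, 16, 21, 36, 55, 61, 55, 16, 13, 12 (positions 3,5,7,9,10,11,12,13,15,19): it rises to 61 then falls. Length 10 is optimal.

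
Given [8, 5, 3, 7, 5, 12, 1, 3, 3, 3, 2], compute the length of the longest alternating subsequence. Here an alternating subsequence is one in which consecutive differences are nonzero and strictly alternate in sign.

Track the best alternating length ending on an up-step vs a down-step at each position: up/down = 1/1, 1/2, 1/2, 3/2, 3/4, 5/1, 1/6, 7/6, 7/6, 7/6, 7/8.
The maximum over both is 8; one such subsequence is 8, 5, 7, 5, 12, 1, 3, 2.

8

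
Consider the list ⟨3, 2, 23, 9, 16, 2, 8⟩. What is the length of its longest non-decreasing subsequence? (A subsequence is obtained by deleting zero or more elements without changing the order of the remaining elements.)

3

One longest non-decreasing subsequence is 3, 9, 16 (positions 1,4,5), of length 3; no longer one exists.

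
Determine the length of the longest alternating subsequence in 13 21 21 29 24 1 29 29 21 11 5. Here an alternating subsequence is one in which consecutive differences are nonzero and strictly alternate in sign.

Track the best alternating length ending on an up-step vs a down-step at each position: up/down = 1/1, 2/1, 2/1, 2/1, 2/3, 1/3, 4/1, 4/1, 4/5, 4/5, 4/5.
The maximum over both is 5; one such subsequence is 13, 29, 24, 29, 21.

5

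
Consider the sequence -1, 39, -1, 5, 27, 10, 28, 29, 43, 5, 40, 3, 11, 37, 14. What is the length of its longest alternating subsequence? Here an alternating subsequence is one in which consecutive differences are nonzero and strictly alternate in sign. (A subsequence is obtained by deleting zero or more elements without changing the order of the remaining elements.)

11

Track the best alternating length ending on an up-step vs a down-step at each position: up/down = 1/1, 2/1, 1/3, 4/3, 4/3, 4/5, 6/3, 6/3, 6/1, 4/7, 8/7, 4/9, 10/9, 10/9, 10/11.
The maximum over both is 11; one such subsequence is -1, 39, -1, 27, 10, 28, 5, 40, 3, 37, 14.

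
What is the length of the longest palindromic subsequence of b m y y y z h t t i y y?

One longest palindromic subsequence is yyttyy (positions 3,4,8,9,11,12); it reads the same forward and backward, and the interval DP gives dp[1][12] = 6.

6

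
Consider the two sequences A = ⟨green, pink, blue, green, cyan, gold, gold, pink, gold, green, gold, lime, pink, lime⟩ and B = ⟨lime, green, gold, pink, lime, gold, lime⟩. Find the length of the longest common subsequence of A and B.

5

Backtracking the LCS table gives one alignment: green (A4,B2) → gold (A7,B3) → pink (A8,B4) → gold (A11,B6) → lime (A14,B7).
So the longest common subsequence has length 5.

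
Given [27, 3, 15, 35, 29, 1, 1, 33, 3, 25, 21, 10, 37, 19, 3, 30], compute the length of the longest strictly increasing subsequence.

Scanning left to right, the best length ending at each element is: 27→1, 3→1, 15→2, 35→3, 29→3, 1→1, 1→1, 33→4, 3→2, 25→3, 21→3, 10→3, 37→5, 19→4, 3→2, 30→5.
So the longest increasing subsequence has length 5, e.g. 3, 15, 29, 33, 37.

5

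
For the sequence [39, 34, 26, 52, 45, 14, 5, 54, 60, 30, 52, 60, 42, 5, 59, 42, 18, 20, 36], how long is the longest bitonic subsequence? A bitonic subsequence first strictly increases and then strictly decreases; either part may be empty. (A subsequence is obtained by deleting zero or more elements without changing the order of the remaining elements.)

7

Let inc[i] be the LIS ending at i and dec[i] the longest strictly decreasing subsequence starting at i. inc = [1, 1, 1, 2, 2, 1, 1, 3, 4, 2, 3, 4, 3, 1, 4, 3, 2, 3, 4], dec = [5, 4, 3, 4, 3, 2, 1, 4, 4, 2, 3, 4, 2, 1, 3, 2, 1, 1, 1].
max_i inc[i]+dec[i]−1 = 7, with one witness 39, 52, 54, 60, 59, 42, 36.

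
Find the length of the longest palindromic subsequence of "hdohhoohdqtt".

6

Using dp[i][j] = 2 + dp[i+1][j−1] if the ends match, else max(dp[i+1][j], dp[i][j−1]):
dp[1][12] = 6. A witness is dhoohd at positions 2,4,6,7,8,9.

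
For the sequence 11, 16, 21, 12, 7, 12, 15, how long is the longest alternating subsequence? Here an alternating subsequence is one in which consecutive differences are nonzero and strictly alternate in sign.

A longest alternating subsequence is 11, 16, 7, 12 (positions 1,2,5,6); its 3 consecutive differences strictly alternate in sign, and length 4 is optimal.

4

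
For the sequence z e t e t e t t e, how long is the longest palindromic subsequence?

One longest palindromic subsequence is ettette (positions 2,3,5,6,7,8,9); it reads the same forward and backward, and the interval DP gives dp[1][9] = 7.

7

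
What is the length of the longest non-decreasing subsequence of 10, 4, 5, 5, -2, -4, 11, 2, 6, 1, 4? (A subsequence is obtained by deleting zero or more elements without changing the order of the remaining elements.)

4

One longest non-decreasing subsequence is 4, 5, 5, 11 (positions 2,3,4,7), of length 4; no longer one exists.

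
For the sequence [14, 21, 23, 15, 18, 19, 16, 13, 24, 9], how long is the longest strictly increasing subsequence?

5

One longest increasing subsequence is 14, 15, 18, 19, 24 (positions 1,4,5,6,9), of length 5; no longer one exists.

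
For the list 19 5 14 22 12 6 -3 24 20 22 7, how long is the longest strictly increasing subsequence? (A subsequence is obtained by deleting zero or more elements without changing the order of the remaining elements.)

One longest increasing subsequence is 5, 14, 22, 24 (positions 2,3,4,8), of length 4; no longer one exists.

4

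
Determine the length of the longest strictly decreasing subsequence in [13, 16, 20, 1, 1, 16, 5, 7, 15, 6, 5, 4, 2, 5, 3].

One longest decreasing subsequence is 20, 16, 7, 6, 5, 4, 2 (positions 3,6,8,10,11,12,13), of length 7; no longer one exists.

7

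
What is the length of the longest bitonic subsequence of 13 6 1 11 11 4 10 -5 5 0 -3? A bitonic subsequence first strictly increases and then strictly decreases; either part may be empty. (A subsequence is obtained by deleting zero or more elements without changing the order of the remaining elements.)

6

One longest bitonic subsequence is 13, 11, 10, 5, 0, -3 (positions 1,5,7,9,10,11): it rises to 13 then falls. Length 6 is optimal.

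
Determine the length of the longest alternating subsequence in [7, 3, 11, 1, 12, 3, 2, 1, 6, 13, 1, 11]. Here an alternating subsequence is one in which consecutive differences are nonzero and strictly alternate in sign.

9

Track the best alternating length ending on an up-step vs a down-step at each position: up/down = 1/1, 1/2, 3/1, 1/4, 5/1, 5/6, 5/6, 1/6, 7/6, 7/1, 1/8, 9/8.
The maximum over both is 9; one such subsequence is 7, 3, 11, 1, 12, 3, 6, 1, 11.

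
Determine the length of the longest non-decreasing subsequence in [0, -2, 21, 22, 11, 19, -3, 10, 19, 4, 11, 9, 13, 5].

Scanning left to right, the best length ending at each element is: 0→1, -2→1, 21→2, 22→3, 11→2, 19→3, -3→1, 10→2, 19→4, 4→2, 11→3, 9→3, 13→4, 5→3.
So the longest non-decreasing subsequence has length 4, e.g. 0, 11, 19, 19.

4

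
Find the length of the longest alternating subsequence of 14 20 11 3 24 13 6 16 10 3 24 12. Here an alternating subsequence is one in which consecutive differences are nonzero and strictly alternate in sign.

Track the best alternating length ending on an up-step vs a down-step at each position: up/down = 1/1, 2/1, 1/3, 1/3, 4/1, 4/5, 4/5, 6/5, 6/7, 1/7, 8/1, 8/9.
The maximum over both is 9; one such subsequence is 14, 20, 11, 24, 13, 16, 10, 24, 12.

9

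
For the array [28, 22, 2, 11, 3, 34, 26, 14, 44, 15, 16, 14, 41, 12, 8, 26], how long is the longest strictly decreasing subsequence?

Let dp[i] be the longest decreasing subsequence ending at position i. Then dp = [1, 2, 3, 3, 4, 1, 2, 3, 1, 3, 3, 4, 2, 5, 6, 3].
The maximum is 6; one witness is 28, 22, 15, 14, 12, 8 at positions 1,2,10,12,14,15.

6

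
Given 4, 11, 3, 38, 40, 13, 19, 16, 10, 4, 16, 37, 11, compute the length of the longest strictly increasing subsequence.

5

Scanning left to right, the best length ending at each element is: 4→1, 11→2, 3→1, 38→3, 40→4, 13→3, 19→4, 16→4, 10→2, 4→2, 16→4, 37→5, 11→3.
So the longest increasing subsequence has length 5, e.g. 4, 11, 13, 19, 37.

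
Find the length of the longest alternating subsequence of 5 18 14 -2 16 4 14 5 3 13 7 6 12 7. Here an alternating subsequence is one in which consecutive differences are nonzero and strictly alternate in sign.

11

A longest alternating subsequence is 5, 18, 14, 16, 4, 14, 5, 13, 7, 12, 7 (positions 1,2,3,5,6,7,8,10,11,13,14); its 10 consecutive differences strictly alternate in sign, and length 11 is optimal.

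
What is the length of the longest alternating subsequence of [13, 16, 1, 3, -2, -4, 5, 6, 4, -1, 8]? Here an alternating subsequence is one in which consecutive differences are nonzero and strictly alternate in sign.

8

Track the best alternating length ending on an up-step vs a down-step at each position: up/down = 1/1, 2/1, 1/3, 4/3, 1/5, 1/5, 6/3, 6/3, 6/7, 6/7, 8/3.
The maximum over both is 8; one such subsequence is 13, 16, 1, 3, -2, 5, 4, 8.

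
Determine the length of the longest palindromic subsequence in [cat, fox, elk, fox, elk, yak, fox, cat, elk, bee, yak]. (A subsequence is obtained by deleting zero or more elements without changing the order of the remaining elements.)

One longest palindromic subsequence is cat fox elk fox elk fox cat (positions 1,2,3,4,5,7,8); it reads the same forward and backward, and the interval DP gives dp[1][11] = 7.

7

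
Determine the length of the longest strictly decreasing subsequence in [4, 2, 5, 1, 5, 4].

Let dp[i] be the longest decreasing subsequence ending at position i. Then dp = [1, 2, 1, 3, 1, 2].
The maximum is 3; one witness is 4, 2, 1 at positions 1,2,4.

3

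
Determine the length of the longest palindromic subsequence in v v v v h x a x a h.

5

One longest palindromic subsequence is haxah (positions 5,7,8,9,10); it reads the same forward and backward, and the interval DP gives dp[1][10] = 5.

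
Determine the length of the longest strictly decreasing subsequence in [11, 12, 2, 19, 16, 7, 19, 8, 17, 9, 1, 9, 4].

4

Scanning left to right, the best length ending at each element is: 11→1, 12→1, 2→2, 19→1, 16→2, 7→3, 19→1, 8→3, 17→2, 9→3, 1→4, 9→3, 4→4.
So the longest decreasing subsequence has length 4, e.g. 19, 16, 7, 1.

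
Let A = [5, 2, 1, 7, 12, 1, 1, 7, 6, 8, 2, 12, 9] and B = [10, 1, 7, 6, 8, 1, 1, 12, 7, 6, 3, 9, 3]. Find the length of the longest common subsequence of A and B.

7

A longest common subsequence is 1, 7, 1, 1, 7, 6, 9 (length 7); the LCS DP confirms no longer common subsequence exists.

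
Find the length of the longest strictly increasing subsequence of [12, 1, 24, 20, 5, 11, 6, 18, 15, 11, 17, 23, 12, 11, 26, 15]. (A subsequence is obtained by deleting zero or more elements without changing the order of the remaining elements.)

Scanning left to right, the best length ending at each element is: 12→1, 1→1, 24→2, 20→2, 5→2, 11→3, 6→3, 18→4, 15→4, 11→4, 17→5, 23→6, 12→5, 11→4, 26→7, 15→6.
So the longest increasing subsequence has length 7, e.g. 1, 5, 11, 15, 17, 23, 26.

7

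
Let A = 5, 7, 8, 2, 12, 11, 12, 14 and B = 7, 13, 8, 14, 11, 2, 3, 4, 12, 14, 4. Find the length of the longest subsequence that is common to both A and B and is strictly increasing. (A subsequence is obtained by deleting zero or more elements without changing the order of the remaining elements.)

A longest common strictly increasing subsequence is 7, 8, 11, 12, 14 (length 5); it appears in order in both A and B, and no longer such subsequence exists.

5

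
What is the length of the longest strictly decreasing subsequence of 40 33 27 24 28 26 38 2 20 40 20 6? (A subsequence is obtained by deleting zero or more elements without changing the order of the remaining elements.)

Let dp[i] be the longest decreasing subsequence ending at position i. Then dp = [1, 2, 3, 4, 3, 4, 2, 5, 5, 1, 5, 6].
The maximum is 6; one witness is 40, 33, 27, 24, 20, 6 at positions 1,2,3,4,9,12.

6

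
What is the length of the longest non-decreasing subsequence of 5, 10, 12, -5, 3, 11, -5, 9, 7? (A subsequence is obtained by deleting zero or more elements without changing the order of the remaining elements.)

3

Let dp[i] be the longest non-decreasing subsequence ending at position i. Then dp = [1, 2, 3, 1, 2, 3, 2, 3, 3].
The maximum is 3; one witness is 5, 10, 12 at positions 1,2,3.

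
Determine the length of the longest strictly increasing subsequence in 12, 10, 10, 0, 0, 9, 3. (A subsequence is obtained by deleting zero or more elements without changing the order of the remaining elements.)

2

Scanning left to right, the best length ending at each element is: 12→1, 10→1, 10→1, 0→1, 0→1, 9→2, 3→2.
So the longest increasing subsequence has length 2, e.g. 0, 9.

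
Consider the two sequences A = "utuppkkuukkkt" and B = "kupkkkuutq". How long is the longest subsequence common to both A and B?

Backtracking the LCS table gives one alignment: u (A3,B2) → p (A4,B3) → k (A6,B5) → k (A7,B6) → u (A8,B7) → u (A9,B8) → t (A13,B9).
So the longest common subsequence has length 7.

7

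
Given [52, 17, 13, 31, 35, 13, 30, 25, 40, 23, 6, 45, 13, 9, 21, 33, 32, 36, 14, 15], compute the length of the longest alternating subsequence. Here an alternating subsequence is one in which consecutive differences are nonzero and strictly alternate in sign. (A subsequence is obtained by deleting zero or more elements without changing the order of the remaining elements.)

Track the best alternating length ending on an up-step vs a down-step at each position: up/down = 1/1, 1/2, 1/2, 3/2, 3/2, 1/4, 5/4, 5/6, 7/2, 5/8, 1/8, 9/2, 9/10, 9/10, 11/10, 11/10, 11/12, 13/10, 11/14, 15/14.
The maximum over both is 15; one such subsequence is 52, 17, 31, 13, 30, 25, 40, 23, 45, 13, 33, 32, 36, 14, 15.

15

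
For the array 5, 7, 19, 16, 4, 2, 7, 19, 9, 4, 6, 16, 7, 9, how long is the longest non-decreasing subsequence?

5

Scanning left to right, the best length ending at each element is: 5→1, 7→2, 19→3, 16→3, 4→1, 2→1, 7→3, 19→4, 9→4, 4→2, 6→3, 16→5, 7→4, 9→5.
So the longest non-decreasing subsequence has length 5, e.g. 5, 7, 7, 9, 16.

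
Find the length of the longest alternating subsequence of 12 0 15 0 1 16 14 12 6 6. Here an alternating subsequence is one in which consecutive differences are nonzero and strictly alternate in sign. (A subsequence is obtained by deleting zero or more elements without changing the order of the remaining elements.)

Track the best alternating length ending on an up-step vs a down-step at each position: up/down = 1/1, 1/2, 3/1, 1/4, 5/4, 5/1, 5/6, 5/6, 5/6, 5/6.
The maximum over both is 6; one such subsequence is 12, 0, 15, 0, 16, 14.

6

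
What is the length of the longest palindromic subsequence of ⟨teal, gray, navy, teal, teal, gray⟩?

One longest palindromic subsequence is gray teal teal gray (positions 2,4,5,6); it reads the same forward and backward, and the interval DP gives dp[1][6] = 4.

4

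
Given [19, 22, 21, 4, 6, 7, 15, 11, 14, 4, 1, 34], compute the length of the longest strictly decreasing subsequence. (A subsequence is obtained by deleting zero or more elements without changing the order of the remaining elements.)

Let dp[i] be the longest decreasing subsequence ending at position i. Then dp = [1, 1, 2, 3, 3, 3, 3, 4, 4, 5, 6, 1].
The maximum is 6; one witness is 22, 21, 15, 11, 4, 1 at positions 2,3,7,8,10,11.

6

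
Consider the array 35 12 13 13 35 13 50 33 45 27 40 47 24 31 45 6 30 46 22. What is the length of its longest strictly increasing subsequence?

6

One longest increasing subsequence is 12, 13, 35, 40, 45, 46 (positions 2,3,5,11,15,18), of length 6; no longer one exists.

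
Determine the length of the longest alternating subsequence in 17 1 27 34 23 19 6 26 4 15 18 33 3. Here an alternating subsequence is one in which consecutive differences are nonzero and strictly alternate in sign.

Track the best alternating length ending on an up-step vs a down-step at each position: up/down = 1/1, 1/2, 3/1, 3/1, 3/4, 3/4, 3/4, 5/4, 3/6, 7/6, 7/6, 7/4, 3/8.
The maximum over both is 8; one such subsequence is 17, 1, 27, 23, 26, 4, 15, 3.

8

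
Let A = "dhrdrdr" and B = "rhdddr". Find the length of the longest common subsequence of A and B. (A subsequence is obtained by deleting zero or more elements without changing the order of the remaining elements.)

Backtracking the LCS table gives one alignment: d (A1,B3) → d (A4,B4) → d (A6,B5) → r (A7,B6).
So the longest common subsequence has length 4.

4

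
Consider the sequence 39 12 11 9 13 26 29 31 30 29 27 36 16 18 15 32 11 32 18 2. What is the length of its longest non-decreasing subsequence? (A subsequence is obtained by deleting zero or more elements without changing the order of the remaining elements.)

7

Let dp[i] be the longest non-decreasing subsequence ending at position i. Then dp = [1, 1, 1, 1, 2, 3, 4, 5, 5, 5, 4, 6, 3, 4, 3, 6, 2, 7, 5, 1].
The maximum is 7; one witness is 12, 13, 26, 29, 31, 32, 32 at positions 2,5,6,7,8,16,18.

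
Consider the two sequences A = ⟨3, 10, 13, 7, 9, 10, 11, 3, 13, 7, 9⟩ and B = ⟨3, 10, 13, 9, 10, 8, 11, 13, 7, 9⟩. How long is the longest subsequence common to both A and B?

Backtracking the LCS table gives one alignment: 3 (A1,B1) → 10 (A2,B2) → 13 (A3,B3) → 9 (A5,B4) → 10 (A6,B5) → 11 (A7,B7) → 13 (A9,B8) → 7 (A10,B9) → 9 (A11,B10).
So the longest common subsequence has length 9.

9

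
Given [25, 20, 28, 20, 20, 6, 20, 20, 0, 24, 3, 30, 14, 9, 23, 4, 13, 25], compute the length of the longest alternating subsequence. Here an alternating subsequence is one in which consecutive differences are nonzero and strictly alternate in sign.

13

A longest alternating subsequence is 25, 20, 28, 6, 20, 0, 24, 3, 30, 14, 23, 4, 13 (positions 1,2,3,6,7,9,10,11,12,13,15,16,17); its 12 consecutive differences strictly alternate in sign, and length 13 is optimal.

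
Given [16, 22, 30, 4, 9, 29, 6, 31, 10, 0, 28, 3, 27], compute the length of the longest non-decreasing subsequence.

One longest non-decreasing subsequence is 16, 22, 30, 31 (positions 1,2,3,8), of length 4; no longer one exists.

4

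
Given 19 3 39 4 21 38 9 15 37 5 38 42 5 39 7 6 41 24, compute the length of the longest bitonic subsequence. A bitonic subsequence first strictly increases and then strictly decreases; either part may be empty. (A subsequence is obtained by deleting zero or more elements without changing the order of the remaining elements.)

Let inc[i] be the LIS ending at i and dec[i] the longest strictly decreasing subsequence starting at i. inc = [1, 1, 2, 2, 3, 4, 3, 4, 5, 3, 6, 7, 3, 7, 4, 4, 8, 5], dec = [4, 1, 5, 1, 4, 4, 3, 3, 3, 1, 3, 4, 1, 3, 2, 1, 2, 1].
max_i inc[i]+dec[i]−1 = 10, with one witness 3, 4, 9, 15, 37, 38, 42, 39, 7, 6.

10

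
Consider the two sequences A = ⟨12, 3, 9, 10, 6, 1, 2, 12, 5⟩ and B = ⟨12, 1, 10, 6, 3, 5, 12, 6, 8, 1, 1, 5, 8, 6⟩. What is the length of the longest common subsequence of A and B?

5

Backtracking the LCS table gives one alignment: 12 (A1,B1) → 3 (A2,B5) → 6 (A5,B8) → 1 (A6,B11) → 5 (A9,B12).
So the longest common subsequence has length 5.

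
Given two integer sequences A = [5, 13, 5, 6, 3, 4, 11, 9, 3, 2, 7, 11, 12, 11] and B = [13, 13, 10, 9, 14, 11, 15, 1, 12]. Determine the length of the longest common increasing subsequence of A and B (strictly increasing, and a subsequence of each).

3

For each value that appears in both, track the longest common increasing run ending there.
The best achievable length is 3; one witness is 9, 11, 12 (A-positions 8,12,13, B-positions 4,6,9).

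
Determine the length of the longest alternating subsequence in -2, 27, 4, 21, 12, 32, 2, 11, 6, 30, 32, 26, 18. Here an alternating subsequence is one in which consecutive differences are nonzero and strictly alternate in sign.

Track the best alternating length ending on an up-step vs a down-step at each position: up/down = 1/1, 2/1, 2/3, 4/3, 4/5, 6/1, 2/7, 8/7, 8/9, 10/7, 10/1, 10/11, 10/11.
The maximum over both is 11; one such subsequence is -2, 27, 4, 21, 12, 32, 2, 11, 6, 30, 26.

11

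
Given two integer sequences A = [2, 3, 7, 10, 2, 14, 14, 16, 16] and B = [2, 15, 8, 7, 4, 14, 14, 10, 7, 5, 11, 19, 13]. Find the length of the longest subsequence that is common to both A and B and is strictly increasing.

A longest common strictly increasing subsequence is 2, 7, 14 (length 3); it appears in order in both A and B, and no longer such subsequence exists.

3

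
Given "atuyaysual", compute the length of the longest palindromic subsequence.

7

One longest palindromic subsequence is auyayua (positions 1,3,4,5,6,8,9); it reads the same forward and backward, and the interval DP gives dp[1][10] = 7.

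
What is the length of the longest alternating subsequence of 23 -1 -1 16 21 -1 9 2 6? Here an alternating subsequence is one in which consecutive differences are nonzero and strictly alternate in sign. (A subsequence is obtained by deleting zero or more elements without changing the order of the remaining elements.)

A longest alternating subsequence is 23, -1, 16, -1, 9, 2, 6 (positions 1,2,4,6,7,8,9); its 6 consecutive differences strictly alternate in sign, and length 7 is optimal.

7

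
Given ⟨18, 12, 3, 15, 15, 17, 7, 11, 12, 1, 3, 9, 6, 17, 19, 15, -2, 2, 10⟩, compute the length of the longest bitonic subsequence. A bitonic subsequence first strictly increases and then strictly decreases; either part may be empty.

8

Let inc[i] be the LIS ending at i and dec[i] the longest strictly decreasing subsequence starting at i. inc = [1, 1, 1, 2, 2, 3, 2, 3, 4, 1, 2, 3, 3, 5, 6, 5, 1, 2, 4], dec = [6, 5, 3, 5, 5, 5, 3, 4, 4, 2, 2, 3, 2, 3, 3, 2, 1, 1, 1].
max_i inc[i]+dec[i]−1 = 8, with one witness 3, 7, 11, 12, 17, 19, 15, 10.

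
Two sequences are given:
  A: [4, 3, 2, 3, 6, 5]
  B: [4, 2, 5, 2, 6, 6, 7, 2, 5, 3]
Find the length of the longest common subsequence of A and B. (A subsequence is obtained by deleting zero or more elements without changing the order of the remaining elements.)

A longest common subsequence is 4, 2, 6, 5 (length 4); the LCS DP confirms no longer common subsequence exists.

4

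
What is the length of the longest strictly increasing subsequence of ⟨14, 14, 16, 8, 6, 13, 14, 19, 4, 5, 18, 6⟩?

4

One longest increasing subsequence is 8, 13, 14, 19 (positions 4,6,7,8), of length 4; no longer one exists.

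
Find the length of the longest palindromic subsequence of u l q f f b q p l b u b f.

Using dp[i][j] = 2 + dp[i+1][j−1] if the ends match, else max(dp[i+1][j], dp[i][j−1]):
dp[1][13] = 8. A witness is ulqffqlu at positions 1,2,3,4,5,7,9,11.

8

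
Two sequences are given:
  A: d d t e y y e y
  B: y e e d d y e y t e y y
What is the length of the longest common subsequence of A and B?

Backtracking the LCS table gives one alignment: d (A1,B4) → d (A2,B5) → t (A3,B9) → e (A4,B10) → y (A6,B11) → y (A8,B12).
So the longest common subsequence has length 6.

6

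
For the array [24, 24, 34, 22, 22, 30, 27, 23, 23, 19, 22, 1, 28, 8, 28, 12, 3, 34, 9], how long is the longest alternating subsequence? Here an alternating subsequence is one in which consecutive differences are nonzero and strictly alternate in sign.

13

Track the best alternating length ending on an up-step vs a down-step at each position: up/down = 1/1, 1/1, 2/1, 1/3, 1/3, 4/3, 4/5, 4/5, 4/5, 1/5, 6/5, 1/7, 8/5, 8/9, 10/5, 10/11, 8/11, 12/1, 12/13.
The maximum over both is 13; one such subsequence is 24, 34, 22, 30, 19, 22, 1, 28, 8, 28, 12, 34, 9.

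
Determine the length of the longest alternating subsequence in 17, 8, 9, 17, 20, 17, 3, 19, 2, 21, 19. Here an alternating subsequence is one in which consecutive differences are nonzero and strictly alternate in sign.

8

Track the best alternating length ending on an up-step vs a down-step at each position: up/down = 1/1, 1/2, 3/2, 3/1, 3/1, 3/4, 1/4, 5/4, 1/6, 7/1, 7/8.
The maximum over both is 8; one such subsequence is 17, 8, 20, 17, 19, 2, 21, 19.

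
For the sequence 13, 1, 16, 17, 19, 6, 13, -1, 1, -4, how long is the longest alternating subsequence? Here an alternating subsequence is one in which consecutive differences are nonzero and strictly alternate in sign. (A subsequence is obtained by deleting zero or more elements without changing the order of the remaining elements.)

8

A longest alternating subsequence is 13, 1, 16, 6, 13, -1, 1, -4 (positions 1,2,3,6,7,8,9,10); its 7 consecutive differences strictly alternate in sign, and length 8 is optimal.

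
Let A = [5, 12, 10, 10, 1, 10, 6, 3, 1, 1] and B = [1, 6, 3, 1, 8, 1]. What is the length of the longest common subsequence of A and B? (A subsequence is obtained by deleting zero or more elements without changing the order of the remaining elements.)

Backtracking the LCS table gives one alignment: 1 (A5,B1) → 6 (A7,B2) → 3 (A8,B3) → 1 (A9,B4) → 1 (A10,B6).
So the longest common subsequence has length 5.

5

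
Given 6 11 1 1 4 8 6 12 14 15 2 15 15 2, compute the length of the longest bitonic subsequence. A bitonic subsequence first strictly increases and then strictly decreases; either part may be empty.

7

One longest bitonic subsequence is 1, 4, 8, 12, 14, 15, 2 (positions 3,5,6,8,9,10,14): it rises to 15 then falls. Length 7 is optimal.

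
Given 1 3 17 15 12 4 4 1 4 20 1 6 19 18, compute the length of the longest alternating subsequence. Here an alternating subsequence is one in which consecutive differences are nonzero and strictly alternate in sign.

Track the best alternating length ending on an up-step vs a down-step at each position: up/down = 1/1, 2/1, 2/1, 2/3, 2/3, 2/3, 2/3, 1/3, 4/3, 4/1, 1/5, 6/5, 6/5, 6/7.
The maximum over both is 7; one such subsequence is 1, 3, 1, 4, 1, 19, 18.

7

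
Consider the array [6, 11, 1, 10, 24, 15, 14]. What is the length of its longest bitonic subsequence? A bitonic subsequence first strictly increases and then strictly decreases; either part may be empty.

5

Let inc[i] be the LIS ending at i and dec[i] the longest strictly decreasing subsequence starting at i. inc = [1, 2, 1, 2, 3, 3, 3], dec = [2, 2, 1, 1, 3, 2, 1].
max_i inc[i]+dec[i]−1 = 5, with one witness 6, 11, 24, 15, 14.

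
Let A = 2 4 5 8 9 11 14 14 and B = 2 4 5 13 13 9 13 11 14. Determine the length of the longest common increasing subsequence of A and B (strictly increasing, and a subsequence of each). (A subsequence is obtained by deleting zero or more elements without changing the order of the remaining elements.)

For each value that appears in both, track the longest common increasing run ending there.
The best achievable length is 6; one witness is 2, 4, 5, 9, 11, 14 (A-positions 1,2,3,5,6,7, B-positions 1,2,3,6,8,9).

6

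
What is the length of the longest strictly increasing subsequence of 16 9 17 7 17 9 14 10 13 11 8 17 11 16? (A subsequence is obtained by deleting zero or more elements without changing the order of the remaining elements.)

One longest increasing subsequence is 7, 9, 10, 13, 17 (positions 4,6,8,9,12), of length 5; no longer one exists.

5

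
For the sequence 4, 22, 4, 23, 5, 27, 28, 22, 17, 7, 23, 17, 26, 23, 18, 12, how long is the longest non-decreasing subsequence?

One longest non-decreasing subsequence is 4, 4, 5, 22, 23, 26 (positions 1,3,5,8,11,13), of length 6; no longer one exists.

6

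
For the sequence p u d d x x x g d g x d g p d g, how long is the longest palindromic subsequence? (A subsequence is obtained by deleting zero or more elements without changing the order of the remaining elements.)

Using dp[i][j] = 2 + dp[i+1][j−1] if the ends match, else max(dp[i+1][j], dp[i][j−1]):
dp[1][16] = 9. A witness is ddxgdgxdd at positions 3,4,5,8,9,10,11,12,15.

9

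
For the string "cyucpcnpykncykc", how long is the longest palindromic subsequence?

One longest palindromic subsequence is cycnkncyc (positions 1,2,4,7,10,11,12,13,15); it reads the same forward and backward, and the interval DP gives dp[1][15] = 9.

9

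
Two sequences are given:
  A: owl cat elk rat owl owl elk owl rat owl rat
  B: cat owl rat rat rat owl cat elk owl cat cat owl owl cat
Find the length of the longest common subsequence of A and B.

Backtracking the LCS table gives one alignment: owl (A1,B6) → cat (A2,B7) → elk (A3,B8) → owl (A5,B9) → owl (A6,B12) → owl (A8,B13).
So the longest common subsequence has length 6.

6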